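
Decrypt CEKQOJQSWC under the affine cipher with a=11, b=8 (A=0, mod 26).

QCMWKTWIGQ

The inverse of 11 mod 26 is 19, since 11·19=209≡1. Apply D(y)=19·(y−8) mod 26:
C(2): 19·(2−8)=-114≡16 → Q
E(4): 19·(4−8)=-76≡2 → C
K(10): 19·(10−8)=38≡12 → M
Q(16): 19·(16−8)=152≡22 → W
O(14): 19·(14−8)=114≡10 → K
J(9): 19·(9−8)=19 → T
Q(16): 19·(16−8)=152≡22 → W
S(18): 19·(18−8)=190≡8 → I
W(22): 19·(22−8)=266≡6 → G
C(2): 19·(2−8)=-114≡16 → Q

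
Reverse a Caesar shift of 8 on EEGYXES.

E(4): 4−8=-4≡22 → W
E(4): 4−8=-4≡22 → W
G(6): 6−8=-2≡24 → Y
Y(24): 24−8=16 → Q
X(23): 23−8=15 → P
E(4): 4−8=-4≡22 → W
S(18): 18−8=10 → K

WWYQPWK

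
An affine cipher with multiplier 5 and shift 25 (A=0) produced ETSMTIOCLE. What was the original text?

The inverse of 5 mod 26 is 21, since 5·21=105≡1. Apply D(y)=21·(y−25) mod 26:
E(4): 21·(4−25)=-441≡1 → B
T(19): 21·(19−25)=-126≡4 → E
S(18): 21·(18−25)=-147≡9 → J
M(12): 21·(12−25)=-273≡13 → N
T(19): 21·(19−25)=-126≡4 → E
I(8): 21·(8−25)=-357≡7 → H
O(14): 21·(14−25)=-231≡3 → D
C(2): 21·(2−25)=-483≡11 → L
L(11): 21·(11−25)=-294≡18 → S
E(4): 21·(4−25)=-441≡1 → B

BEJNEHDLSB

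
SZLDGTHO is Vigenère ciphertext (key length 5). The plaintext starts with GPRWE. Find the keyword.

MKUHC

Subtract each crib letter from the matching ciphertext letter (mod 26):
S(18)−G(6)=12 → M
Z(25)−P(15)=10 → K
L(11)−R(17)=-6≡20 → U
D(3)−W(22)=-19≡7 → H
G(6)−E(4)=2 → C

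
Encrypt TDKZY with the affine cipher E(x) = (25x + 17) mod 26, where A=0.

T(19): 25·19+17=492≡24 → Y
D(3): 25·3+17=92≡14 → O
K(10): 25·10+17=267≡7 → H
Z(25): 25·25+17=642≡18 → S
Y(24): 25·24+17=617≡19 → T

YOHST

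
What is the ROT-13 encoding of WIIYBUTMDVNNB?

JVVLOHGZQIAAO

W(22): 22+13=35≡9 → J
I(8): 8+13=21 → V
I(8): 8+13=21 → V
Y(24): 24+13=37≡11 → L
B(1): 1+13=14 → O
U(20): 20+13=33≡7 → H
T(19): 19+13=32≡6 → G
M(12): 12+13=25 → Z
D(3): 3+13=16 → Q
V(21): 21+13=34≡8 → I
N(13): 13+13=26≡0 → A
N(13): 13+13=26≡0 → A
B(1): 1+13=14 → O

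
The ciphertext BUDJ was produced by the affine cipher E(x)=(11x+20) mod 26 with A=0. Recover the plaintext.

DAPZ

The inverse of 11 mod 26 is 19, since 11·19=209≡1. Apply D(y)=19·(y−20) mod 26:
B(1): 19·(1−20)=-361≡3 → D
U(20): 19·(20−20)=0 → A
D(3): 19·(3−20)=-323≡15 → P
J(9): 19·(9−20)=-209≡25 → Z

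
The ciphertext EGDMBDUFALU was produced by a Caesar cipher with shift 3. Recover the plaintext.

BDAJYARCXIR

E(4): 4−3=1 → B
G(6): 6−3=3 → D
D(3): 3−3=0 → A
M(12): 12−3=9 → J
B(1): 1−3=-2≡24 → Y
D(3): 3−3=0 → A
U(20): 20−3=17 → R
F(5): 5−3=2 → C
A(0): 0−3=-3≡23 → X
L(11): 11−3=8 → I
U(20): 20−3=17 → R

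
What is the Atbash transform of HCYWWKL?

H(7) → S(18)
C(2) → X(23)
Y(24) → B(1)
W(22) → D(3)
W(22) → D(3)
K(10) → P(15)
L(11) → O(14)

SXBDDPO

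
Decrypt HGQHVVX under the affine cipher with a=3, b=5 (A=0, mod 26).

The inverse of 3 mod 26 is 9, since 3·9=27≡1. Apply D(y)=9·(y−5) mod 26:
H(7): 9·(7−5)=18 → S
G(6): 9·(6−5)=9 → J
Q(16): 9·(16−5)=99≡21 → V
H(7): 9·(7−5)=18 → S
V(21): 9·(21−5)=144≡14 → O
V(21): 9·(21−5)=144≡14 → O
X(23): 9·(23−5)=162≡6 → G

SJVSOOG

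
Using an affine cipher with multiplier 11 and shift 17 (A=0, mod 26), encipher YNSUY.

Y(24): 11·24+17=281≡21 → V
N(13): 11·13+17=160≡4 → E
S(18): 11·18+17=215≡7 → H
U(20): 11·20+17=237≡3 → D
Y(24): 11·24+17=281≡21 → V

VEHDV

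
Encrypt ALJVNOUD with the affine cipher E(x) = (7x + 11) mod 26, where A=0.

A(0): 7·0+11=11 → L
L(11): 7·11+11=88≡10 → K
J(9): 7·9+11=74≡22 → W
V(21): 7·21+11=158≡2 → C
N(13): 7·13+11=102≡24 → Y
O(14): 7·14+11=109≡5 → F
U(20): 7·20+11=151≡21 → V
D(3): 7·3+11=32≡6 → G

LKWCYFVG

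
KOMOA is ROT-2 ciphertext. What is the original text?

K(10): 10−2=8 → I
O(14): 14−2=12 → M
M(12): 12−2=10 → K
O(14): 14−2=12 → M
A(0): 0−2=-2≡24 → Y

IMKMY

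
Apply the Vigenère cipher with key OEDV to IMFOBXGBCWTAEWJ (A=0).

WQIJPBJWQAWVSAM

Repeat the key across the message: OEDVOEDVOEDVOED
I(8)+O(14): 22 → W
M(12)+E(4): 16 → Q
F(5)+D(3): 8 → I
O(14)+V(21): 35≡9 → J
B(1)+O(14): 15 → P
X(23)+E(4): 27≡1 → B
G(6)+D(3): 9 → J
B(1)+V(21): 22 → W
C(2)+O(14): 16 → Q
W(22)+E(4): 26≡0 → A
T(19)+D(3): 22 → W
A(0)+V(21): 21 → V
E(4)+O(14): 18 → S
W(22)+E(4): 26≡0 → A
J(9)+D(3): 12 → M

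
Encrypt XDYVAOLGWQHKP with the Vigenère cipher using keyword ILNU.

Repeat the key across the message: ILNUILNUILNUI
X(23)+I(8): 31≡5 → F
D(3)+L(11): 14 → O
Y(24)+N(13): 37≡11 → L
V(21)+U(20): 41≡15 → P
A(0)+I(8): 8 → I
O(14)+L(11): 25 → Z
L(11)+N(13): 24 → Y
G(6)+U(20): 26≡0 → A
W(22)+I(8): 30≡4 → E
Q(16)+L(11): 27≡1 → B
H(7)+N(13): 20 → U
K(10)+U(20): 30≡4 → E
P(15)+I(8): 23 → X

FOLPIZYAEBUEX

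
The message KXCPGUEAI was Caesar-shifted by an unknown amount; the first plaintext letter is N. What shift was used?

23

From the crib: K(10)−N(13)=-3≡23, so the shift is 23.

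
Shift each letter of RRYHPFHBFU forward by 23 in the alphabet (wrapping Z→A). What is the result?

OOVEMCEYCR

R(17): 17+23=40≡14 → O
R(17): 17+23=40≡14 → O
Y(24): 24+23=47≡21 → V
H(7): 7+23=30≡4 → E
P(15): 15+23=38≡12 → M
F(5): 5+23=28≡2 → C
H(7): 7+23=30≡4 → E
B(1): 1+23=24 → Y
F(5): 5+23=28≡2 → C
U(20): 20+23=43≡17 → R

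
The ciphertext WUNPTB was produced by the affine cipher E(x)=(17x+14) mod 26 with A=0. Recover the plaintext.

CIDXLN

The inverse of 17 mod 26 is 23, since 17·23=391≡1. Apply D(y)=23·(y−14) mod 26:
W(22): 23·(22−14)=184≡2 → C
U(20): 23·(20−14)=138≡8 → I
N(13): 23·(13−14)=-23≡3 → D
P(15): 23·(15−14)=23 → X
T(19): 23·(19−14)=115≡11 → L
B(1): 23·(1−14)=-299≡13 → N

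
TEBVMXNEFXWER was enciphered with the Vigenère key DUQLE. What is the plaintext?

QKLKIUTOUTTKB

Repeat the key across the ciphertext: DUQLEDUQLEDUQ
T(19)−D(3): 16 → Q
E(4)−U(20): -16≡10 → K
B(1)−Q(16): -15≡11 → L
V(21)−L(11): 10 → K
M(12)−E(4): 8 → I
X(23)−D(3): 20 → U
N(13)−U(20): -7≡19 → T
E(4)−Q(16): -12≡14 → O
F(5)−L(11): -6≡20 → U
X(23)−E(4): 19 → T
W(22)−D(3): 19 → T
E(4)−U(20): -16≡10 → K
R(17)−Q(16): 1 → B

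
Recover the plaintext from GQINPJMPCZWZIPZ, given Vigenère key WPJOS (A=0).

Repeat the key across the ciphertext: WPJOSWPJOSWPJOS
G(6)−W(22): -16≡10 → K
Q(16)−P(15): 1 → B
I(8)−J(9): -1≡25 → Z
N(13)−O(14): -1≡25 → Z
P(15)−S(18): -3≡23 → X
J(9)−W(22): -13≡13 → N
M(12)−P(15): -3≡23 → X
P(15)−J(9): 6 → G
C(2)−O(14): -12≡14 → O
Z(25)−S(18): 7 → H
W(22)−W(22): 0 → A
Z(25)−P(15): 10 → K
I(8)−J(9): -1≡25 → Z
P(15)−O(14): 1 → B
Z(25)−S(18): 7 → H

KBZZXNXGOHAKZBH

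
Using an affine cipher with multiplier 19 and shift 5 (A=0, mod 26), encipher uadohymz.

vfklitzm

u(20): 19·20+5=385≡21 → v
a(0): 19·0+5=5 → f
d(3): 19·3+5=62≡10 → k
o(14): 19·14+5=271≡11 → l
h(7): 19·7+5=138≡8 → i
y(24): 19·24+5=461≡19 → t
m(12): 19·12+5=233≡25 → z
z(25): 19·25+5=480≡12 → m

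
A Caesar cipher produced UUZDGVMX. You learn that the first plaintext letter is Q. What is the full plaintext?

QQVZCRIT

From the crib: U(20)−Q(16)=4, so the shift is 4.
Subtract 4 from each ciphertext letter:
U(20): 20−4=16 → Q
U(20): 20−4=16 → Q
Z(25): 25−4=21 → V
D(3): 3−4=-1≡25 → Z
G(6): 6−4=2 → C
V(21): 21−4=17 → R
M(12): 12−4=8 → I
X(23): 23−4=19 → T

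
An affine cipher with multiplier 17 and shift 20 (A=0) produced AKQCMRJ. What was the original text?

IEMCYJH

The inverse of 17 mod 26 is 23, since 17·23=391≡1. Apply D(y)=23·(y−20) mod 26:
A(0): 23·(0−20)=-460≡8 → I
K(10): 23·(10−20)=-230≡4 → E
Q(16): 23·(16−20)=-92≡12 → M
C(2): 23·(2−20)=-414≡2 → C
M(12): 23·(12−20)=-184≡24 → Y
R(17): 23·(17−20)=-69≡9 → J
J(9): 23·(9−20)=-253≡7 → H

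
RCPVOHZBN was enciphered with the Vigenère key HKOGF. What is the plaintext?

KSBPJAPNH

Repeat the key across the ciphertext: HKOGFHKOG
R(17)−H(7): 10 → K
C(2)−K(10): -8≡18 → S
P(15)−O(14): 1 → B
V(21)−G(6): 15 → P
O(14)−F(5): 9 → J
H(7)−H(7): 0 → A
Z(25)−K(10): 15 → P
B(1)−O(14): -13≡13 → N
N(13)−G(6): 7 → H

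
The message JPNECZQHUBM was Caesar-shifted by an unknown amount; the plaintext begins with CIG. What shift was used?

7

From the crib: J(9)−C(2)=7, so the shift is 7.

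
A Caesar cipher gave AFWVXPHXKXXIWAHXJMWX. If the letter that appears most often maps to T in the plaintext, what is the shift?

4

The most frequent ciphertext letter is X (appears 6 times).
X is position 23; T is position 19.
Shift = 4.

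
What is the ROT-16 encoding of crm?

c(2): 2+16=18 → s
r(17): 17+16=33≡7 → h
m(12): 12+16=28≡2 → c

shc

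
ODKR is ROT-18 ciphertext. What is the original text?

O(14): 14−18=-4≡22 → W
D(3): 3−18=-15≡11 → L
K(10): 10−18=-8≡18 → S
R(17): 17−18=-1≡25 → Z

WLSZ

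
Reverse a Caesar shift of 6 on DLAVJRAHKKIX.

XFUPDLUBEECR

D(3): 3−6=-3≡23 → X
L(11): 11−6=5 → F
A(0): 0−6=-6≡20 → U
V(21): 21−6=15 → P
J(9): 9−6=3 → D
R(17): 17−6=11 → L
A(0): 0−6=-6≡20 → U
H(7): 7−6=1 → B
K(10): 10−6=4 → E
K(10): 10−6=4 → E
I(8): 8−6=2 → C
X(23): 23−6=17 → R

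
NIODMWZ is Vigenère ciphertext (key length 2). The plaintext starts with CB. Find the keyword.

LH

Subtract each crib letter from the matching ciphertext letter (mod 26):
N(13)−C(2)=11 → L
I(8)−B(1)=7 → H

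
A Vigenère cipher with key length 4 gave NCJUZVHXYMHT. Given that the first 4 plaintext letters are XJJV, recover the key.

QTAZ

Subtract each crib letter from the matching ciphertext letter (mod 26):
N(13)−X(23)=-10≡16 → Q
C(2)−J(9)=-7≡19 → T
J(9)−J(9)=0 → A
U(20)−V(21)=-1≡25 → Z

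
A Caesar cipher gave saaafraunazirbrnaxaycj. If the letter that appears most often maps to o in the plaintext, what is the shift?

12

The most frequent ciphertext letter is a (appears 7 times).
a is position 0; o is position 14.
Shift = -14≡12.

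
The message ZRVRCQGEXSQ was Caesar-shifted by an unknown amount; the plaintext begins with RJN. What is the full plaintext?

RJNJUIYWPKI

From the crib: Z(25)−R(17)=8, so the shift is 8.
Subtract 8 from each ciphertext letter:
Z(25): 25−8=17 → R
R(17): 17−8=9 → J
V(21): 21−8=13 → N
R(17): 17−8=9 → J
C(2): 2−8=-6≡20 → U
Q(16): 16−8=8 → I
G(6): 6−8=-2≡24 → Y
E(4): 4−8=-4≡22 → W
X(23): 23−8=15 → P
S(18): 18−8=10 → K
Q(16): 16−8=8 → I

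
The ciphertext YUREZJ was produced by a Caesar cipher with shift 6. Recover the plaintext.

Y(24): 24−6=18 → S
U(20): 20−6=14 → O
R(17): 17−6=11 → L
E(4): 4−6=-2≡24 → Y
Z(25): 25−6=19 → T
J(9): 9−6=3 → D

SOLYTD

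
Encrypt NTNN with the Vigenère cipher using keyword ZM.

Repeat the key across the message: ZMZM
N(13)+Z(25): 38≡12 → M
T(19)+M(12): 31≡5 → F
N(13)+Z(25): 38≡12 → M
N(13)+M(12): 25 → Z

MFMZ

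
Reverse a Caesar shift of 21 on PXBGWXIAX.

UCGLBCNFC

P(15): 15−21=-6≡20 → U
X(23): 23−21=2 → C
B(1): 1−21=-20≡6 → G
G(6): 6−21=-15≡11 → L
W(22): 22−21=1 → B
X(23): 23−21=2 → C
I(8): 8−21=-13≡13 → N
A(0): 0−21=-21≡5 → F
X(23): 23−21=2 → C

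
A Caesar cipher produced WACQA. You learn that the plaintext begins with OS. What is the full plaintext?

From the crib: W(22)−O(14)=8, so the shift is 8.
Subtract 8 from each ciphertext letter:
W(22): 22−8=14 → O
A(0): 0−8=-8≡18 → S
C(2): 2−8=-6≡20 → U
Q(16): 16−8=8 → I
A(0): 0−8=-8≡18 → S

OSUIS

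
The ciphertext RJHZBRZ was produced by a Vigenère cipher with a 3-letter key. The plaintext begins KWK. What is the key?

HNX

Subtract each crib letter from the matching ciphertext letter (mod 26):
R(17)−K(10)=7 → H
J(9)−W(22)=-13≡13 → N
H(7)−K(10)=-3≡23 → X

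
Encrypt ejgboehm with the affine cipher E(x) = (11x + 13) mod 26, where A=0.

e(4): 11·4+13=57≡5 → f
j(9): 11·9+13=112≡8 → i
g(6): 11·6+13=79≡1 → b
b(1): 11·1+13=24 → y
o(14): 11·14+13=167≡11 → l
e(4): 11·4+13=57≡5 → f
h(7): 11·7+13=90≡12 → m
m(12): 11·12+13=145≡15 → p

fibylfmp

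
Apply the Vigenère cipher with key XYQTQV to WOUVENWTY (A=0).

TMKOUITRO

Repeat the key across the message: XYQTQVXYQ
W(22)+X(23): 45≡19 → T
O(14)+Y(24): 38≡12 → M
U(20)+Q(16): 36≡10 → K
V(21)+T(19): 40≡14 → O
E(4)+Q(16): 20 → U
N(13)+V(21): 34≡8 → I
W(22)+X(23): 45≡19 → T
T(19)+Y(24): 43≡17 → R
Y(24)+Q(16): 40≡14 → O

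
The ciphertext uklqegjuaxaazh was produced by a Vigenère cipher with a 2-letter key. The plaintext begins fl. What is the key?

Subtract each crib letter from the matching ciphertext letter (mod 26):
u(20)−f(5)=15 → p
k(10)−l(11)=-1≡25 → z

pz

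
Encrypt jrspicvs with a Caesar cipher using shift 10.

tbczsmfc

j(9): 9+10=19 → t
r(17): 17+10=27≡1 → b
s(18): 18+10=28≡2 → c
p(15): 15+10=25 → z
i(8): 8+10=18 → s
c(2): 2+10=12 → m
v(21): 21+10=31≡5 → f
s(18): 18+10=28≡2 → c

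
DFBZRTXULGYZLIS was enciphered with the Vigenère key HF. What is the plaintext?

WAUUKOQPEBRUEDL

Repeat the key across the ciphertext: HFHFHFHFHFHFHFH
D(3)−H(7): -4≡22 → W
F(5)−F(5): 0 → A
B(1)−H(7): -6≡20 → U
Z(25)−F(5): 20 → U
R(17)−H(7): 10 → K
T(19)−F(5): 14 → O
X(23)−H(7): 16 → Q
U(20)−F(5): 15 → P
L(11)−H(7): 4 → E
G(6)−F(5): 1 → B
Y(24)−H(7): 17 → R
Z(25)−F(5): 20 → U
L(11)−H(7): 4 → E
I(8)−F(5): 3 → D
S(18)−H(7): 11 → L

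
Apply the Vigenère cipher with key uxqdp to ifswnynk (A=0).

Repeat the key across the message: uxqdpuxq
i(8)+u(20): 28≡2 → c
f(5)+x(23): 28≡2 → c
s(18)+q(16): 34≡8 → i
w(22)+d(3): 25 → z
n(13)+p(15): 28≡2 → c
y(24)+u(20): 44≡18 → s
n(13)+x(23): 36≡10 → k
k(10)+q(16): 26≡0 → a

ccizcska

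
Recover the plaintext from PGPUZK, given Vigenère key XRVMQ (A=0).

SPUIJN

Repeat the key across the ciphertext: XRVMQX
P(15)−X(23): -8≡18 → S
G(6)−R(17): -11≡15 → P
P(15)−V(21): -6≡20 → U
U(20)−M(12): 8 → I
Z(25)−Q(16): 9 → J
K(10)−X(23): -13≡13 → N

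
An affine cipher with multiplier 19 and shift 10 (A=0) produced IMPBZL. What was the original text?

EWDFJL

The inverse of 19 mod 26 is 11, since 19·11=209≡1. Apply D(y)=11·(y−10) mod 26:
I(8): 11·(8−10)=-22≡4 → E
M(12): 11·(12−10)=22 → W
P(15): 11·(15−10)=55≡3 → D
B(1): 11·(1−10)=-99≡5 → F
Z(25): 11·(25−10)=165≡9 → J
L(11): 11·(11−10)=11 → L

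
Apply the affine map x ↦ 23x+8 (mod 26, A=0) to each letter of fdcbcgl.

tzcfcqb

f(5): 23·5+8=123≡19 → t
d(3): 23·3+8=77≡25 → z
c(2): 23·2+8=54≡2 → c
b(1): 23·1+8=31≡5 → f
c(2): 23·2+8=54≡2 → c
g(6): 23·6+8=146≡16 → q
l(11): 23·11+8=261≡1 → b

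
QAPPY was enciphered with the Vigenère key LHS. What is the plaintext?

Repeat the key across the ciphertext: LHSLH
Q(16)−L(11): 5 → F
A(0)−H(7): -7≡19 → T
P(15)−S(18): -3≡23 → X
P(15)−L(11): 4 → E
Y(24)−H(7): 17 → R

FTXER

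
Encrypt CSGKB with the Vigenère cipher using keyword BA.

Repeat the key across the message: BABAB
C(2)+B(1): 3 → D
S(18)+A(0): 18 → S
G(6)+B(1): 7 → H
K(10)+A(0): 10 → K
B(1)+B(1): 2 → C

DSHKC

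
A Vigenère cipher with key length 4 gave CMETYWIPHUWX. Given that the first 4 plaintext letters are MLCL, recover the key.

Subtract each crib letter from the matching ciphertext letter (mod 26):
C(2)−M(12)=-10≡16 → Q
M(12)−L(11)=1 → B
E(4)−C(2)=2 → C
T(19)−L(11)=8 → I

QBCI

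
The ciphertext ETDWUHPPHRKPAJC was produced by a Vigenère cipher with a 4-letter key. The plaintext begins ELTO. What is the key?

AIKI

Subtract each crib letter from the matching ciphertext letter (mod 26):
E(4)−E(4)=0 → A
T(19)−L(11)=8 → I
D(3)−T(19)=-16≡10 → K
W(22)−O(14)=8 → I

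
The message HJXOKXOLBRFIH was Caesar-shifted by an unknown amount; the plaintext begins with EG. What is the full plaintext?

From the crib: H(7)−E(4)=3, so the shift is 3.
Subtract 3 from each ciphertext letter:
H(7): 7−3=4 → E
J(9): 9−3=6 → G
X(23): 23−3=20 → U
O(14): 14−3=11 → L
K(10): 10−3=7 → H
X(23): 23−3=20 → U
O(14): 14−3=11 → L
L(11): 11−3=8 → I
B(1): 1−3=-2≡24 → Y
R(17): 17−3=14 → O
F(5): 5−3=2 → C
I(8): 8−3=5 → F
H(7): 7−3=4 → E

EGULHULIYOCFE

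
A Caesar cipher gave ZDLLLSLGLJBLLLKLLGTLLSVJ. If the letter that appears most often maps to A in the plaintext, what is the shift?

11

The most frequent ciphertext letter is L (appears 12 times).
L is position 11; A is position 0.
Shift = 11.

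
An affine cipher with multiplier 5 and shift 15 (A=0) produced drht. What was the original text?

The inverse of 5 mod 26 is 21, since 5·21=105≡1. Apply D(y)=21·(y−15) mod 26:
d(3): 21·(3−15)=-252≡8 → i
r(17): 21·(17−15)=42≡16 → q
h(7): 21·(7−15)=-168≡14 → o
t(19): 21·(19−15)=84≡6 → g

iqog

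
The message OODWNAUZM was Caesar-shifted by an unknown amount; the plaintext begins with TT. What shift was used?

From the crib: O(14)−T(19)=-5≡21, so the shift is 21.

21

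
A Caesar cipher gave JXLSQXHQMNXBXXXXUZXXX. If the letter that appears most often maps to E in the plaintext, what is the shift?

The most frequent ciphertext letter is X (appears 10 times).
X is position 23; E is position 4.
Shift = 19.

19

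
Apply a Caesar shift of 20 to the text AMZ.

A(0): 0+20=20 → U
M(12): 12+20=32≡6 → G
Z(25): 25+20=45≡19 → T

UGT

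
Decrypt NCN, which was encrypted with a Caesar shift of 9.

ETE

N(13): 13−9=4 → E
C(2): 2−9=-7≡19 → T
N(13): 13−9=4 → E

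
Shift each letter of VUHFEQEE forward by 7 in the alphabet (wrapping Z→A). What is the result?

CBOMLXLL

V(21): 21+7=28≡2 → C
U(20): 20+7=27≡1 → B
H(7): 7+7=14 → O
F(5): 5+7=12 → M
E(4): 4+7=11 → L
Q(16): 16+7=23 → X
E(4): 4+7=11 → L
E(4): 4+7=11 → L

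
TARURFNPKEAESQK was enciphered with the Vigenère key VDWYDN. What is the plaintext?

Repeat the key across the ciphertext: VDWYDNVDWYDNVDW
T(19)−V(21): -2≡24 → Y
A(0)−D(3): -3≡23 → X
R(17)−W(22): -5≡21 → V
U(20)−Y(24): -4≡22 → W
R(17)−D(3): 14 → O
F(5)−N(13): -8≡18 → S
N(13)−V(21): -8≡18 → S
P(15)−D(3): 12 → M
K(10)−W(22): -12≡14 → O
E(4)−Y(24): -20≡6 → G
A(0)−D(3): -3≡23 → X
E(4)−N(13): -9≡17 → R
S(18)−V(21): -3≡23 → X
Q(16)−D(3): 13 → N
K(10)−W(22): -12≡14 → O

YXVWOSSMOGXRXNO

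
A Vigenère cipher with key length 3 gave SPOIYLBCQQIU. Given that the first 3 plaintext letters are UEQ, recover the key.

Subtract each crib letter from the matching ciphertext letter (mod 26):
S(18)−U(20)=-2≡24 → Y
P(15)−E(4)=11 → L
O(14)−Q(16)=-2≡24 → Y

YLY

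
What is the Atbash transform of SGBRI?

S(18) → H(7)
G(6) → T(19)
B(1) → Y(24)
R(17) → I(8)
I(8) → R(17)

HTYIR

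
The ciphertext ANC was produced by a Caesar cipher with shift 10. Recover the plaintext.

A(0): 0−10=-10≡16 → Q
N(13): 13−10=3 → D
C(2): 2−10=-8≡18 → S

QDS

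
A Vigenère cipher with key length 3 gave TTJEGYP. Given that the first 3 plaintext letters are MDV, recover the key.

Subtract each crib letter from the matching ciphertext letter (mod 26):
T(19)−M(12)=7 → H
T(19)−D(3)=16 → Q
J(9)−V(21)=-12≡14 → O

HQO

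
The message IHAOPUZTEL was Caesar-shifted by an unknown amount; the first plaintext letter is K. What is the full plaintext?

From the crib: I(8)−K(10)=-2≡24, so the shift is 24.
Subtract 24 from each ciphertext letter:
I(8): 8−24=-16≡10 → K
H(7): 7−24=-17≡9 → J
A(0): 0−24=-24≡2 → C
O(14): 14−24=-10≡16 → Q
P(15): 15−24=-9≡17 → R
U(20): 20−24=-4≡22 → W
Z(25): 25−24=1 → B
T(19): 19−24=-5≡21 → V
E(4): 4−24=-20≡6 → G
L(11): 11−24=-13≡13 → N

KJCQRWBVGN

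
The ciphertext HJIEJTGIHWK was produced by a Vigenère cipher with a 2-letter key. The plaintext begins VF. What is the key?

Subtract each crib letter from the matching ciphertext letter (mod 26):
H(7)−V(21)=-14≡12 → M
J(9)−F(5)=4 → E

ME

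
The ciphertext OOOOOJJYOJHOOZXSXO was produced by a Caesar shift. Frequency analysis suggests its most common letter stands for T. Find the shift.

21

The most frequent ciphertext letter is O (appears 9 times).
O is position 14; T is position 19.
Shift = -5≡21.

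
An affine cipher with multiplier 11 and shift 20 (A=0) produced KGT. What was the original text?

SUH

The inverse of 11 mod 26 is 19, since 11·19=209≡1. Apply D(y)=19·(y−20) mod 26:
K(10): 19·(10−20)=-190≡18 → S
G(6): 19·(6−20)=-266≡20 → U
T(19): 19·(19−20)=-19≡7 → H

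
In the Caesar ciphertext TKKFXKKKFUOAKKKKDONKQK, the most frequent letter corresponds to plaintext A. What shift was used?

The most frequent ciphertext letter is K (appears 11 times).
K is position 10; A is position 0.
Shift = 10.

10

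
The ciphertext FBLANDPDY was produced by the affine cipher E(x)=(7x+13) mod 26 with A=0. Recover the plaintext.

KCWNAGEGJ

The inverse of 7 mod 26 is 15, since 7·15=105≡1. Apply D(y)=15·(y−13) mod 26:
F(5): 15·(5−13)=-120≡10 → K
B(1): 15·(1−13)=-180≡2 → C
L(11): 15·(11−13)=-30≡22 → W
A(0): 15·(0−13)=-195≡13 → N
N(13): 15·(13−13)=0 → A
D(3): 15·(3−13)=-150≡6 → G
P(15): 15·(15−13)=30≡4 → E
D(3): 15·(3−13)=-150≡6 → G
Y(24): 15·(24−13)=165≡9 → J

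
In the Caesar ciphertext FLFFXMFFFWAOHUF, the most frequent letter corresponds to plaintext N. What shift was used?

The most frequent ciphertext letter is F (appears 7 times).
F is position 5; N is position 13.
Shift = -8≡18.

18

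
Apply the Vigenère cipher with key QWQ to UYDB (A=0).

KUTR

Repeat the key across the message: QWQQ
U(20)+Q(16): 36≡10 → K
Y(24)+W(22): 46≡20 → U
D(3)+Q(16): 19 → T
B(1)+Q(16): 17 → R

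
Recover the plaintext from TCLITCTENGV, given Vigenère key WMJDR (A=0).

Repeat the key across the ciphertext: WMJDRWMJDRW
T(19)−W(22): -3≡23 → X
C(2)−M(12): -10≡16 → Q
L(11)−J(9): 2 → C
I(8)−D(3): 5 → F
T(19)−R(17): 2 → C
C(2)−W(22): -20≡6 → G
T(19)−M(12): 7 → H
E(4)−J(9): -5≡21 → V
N(13)−D(3): 10 → K
G(6)−R(17): -11≡15 → P
V(21)−W(22): -1≡25 → Z

XQCFCGHVKPZ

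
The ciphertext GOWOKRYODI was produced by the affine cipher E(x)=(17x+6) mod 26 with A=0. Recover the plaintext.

The inverse of 17 mod 26 is 23, since 17·23=391≡1. Apply D(y)=23·(y−6) mod 26:
G(6): 23·(6−6)=0 → A
O(14): 23·(14−6)=184≡2 → C
W(22): 23·(22−6)=368≡4 → E
O(14): 23·(14−6)=184≡2 → C
K(10): 23·(10−6)=92≡14 → O
R(17): 23·(17−6)=253≡19 → T
Y(24): 23·(24−6)=414≡24 → Y
O(14): 23·(14−6)=184≡2 → C
D(3): 23·(3−6)=-69≡9 → J
I(8): 23·(8−6)=46≡20 → U

ACECOTYCJU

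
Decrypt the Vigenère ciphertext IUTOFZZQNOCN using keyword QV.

Repeat the key across the ciphertext: QVQVQVQVQVQV
I(8)−Q(16): -8≡18 → S
U(20)−V(21): -1≡25 → Z
T(19)−Q(16): 3 → D
O(14)−V(21): -7≡19 → T
F(5)−Q(16): -11≡15 → P
Z(25)−V(21): 4 → E
Z(25)−Q(16): 9 → J
Q(16)−V(21): -5≡21 → V
N(13)−Q(16): -3≡23 → X
O(14)−V(21): -7≡19 → T
C(2)−Q(16): -14≡12 → M
N(13)−V(21): -8≡18 → S

SZDTPEJVXTMS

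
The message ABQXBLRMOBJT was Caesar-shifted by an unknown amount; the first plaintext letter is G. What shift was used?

From the crib: A(0)−G(6)=-6≡20, so the shift is 20.

20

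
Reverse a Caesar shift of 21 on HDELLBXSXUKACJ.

MIJQQGCXCZPFHO

H(7): 7−21=-14≡12 → M
D(3): 3−21=-18≡8 → I
E(4): 4−21=-17≡9 → J
L(11): 11−21=-10≡16 → Q
L(11): 11−21=-10≡16 → Q
B(1): 1−21=-20≡6 → G
X(23): 23−21=2 → C
S(18): 18−21=-3≡23 → X
X(23): 23−21=2 → C
U(20): 20−21=-1≡25 → Z
K(10): 10−21=-11≡15 → P
A(0): 0−21=-21≡5 → F
C(2): 2−21=-19≡7 → H
J(9): 9−21=-12≡14 → O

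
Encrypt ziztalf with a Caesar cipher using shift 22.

z(25): 25+22=47≡21 → v
i(8): 8+22=30≡4 → e
z(25): 25+22=47≡21 → v
t(19): 19+22=41≡15 → p
a(0): 0+22=22 → w
l(11): 11+22=33≡7 → h
f(5): 5+22=27≡1 → b

vevpwhb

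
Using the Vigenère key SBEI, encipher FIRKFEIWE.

XJVSXFMEW

Repeat the key across the message: SBEISBEIS
F(5)+S(18): 23 → X
I(8)+B(1): 9 → J
R(17)+E(4): 21 → V
K(10)+I(8): 18 → S
F(5)+S(18): 23 → X
E(4)+B(1): 5 → F
I(8)+E(4): 12 → M
W(22)+I(8): 30≡4 → E
E(4)+S(18): 22 → W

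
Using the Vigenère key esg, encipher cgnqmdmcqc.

Repeat the key across the message: esgesgesge
c(2)+e(4): 6 → g
g(6)+s(18): 24 → y
n(13)+g(6): 19 → t
q(16)+e(4): 20 → u
m(12)+s(18): 30≡4 → e
d(3)+g(6): 9 → j
m(12)+e(4): 16 → q
c(2)+s(18): 20 → u
q(16)+g(6): 22 → w
c(2)+e(4): 6 → g

gytuejquwg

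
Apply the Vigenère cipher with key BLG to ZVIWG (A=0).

AGOXR

Repeat the key across the message: BLGBL
Z(25)+B(1): 26≡0 → A
V(21)+L(11): 32≡6 → G
I(8)+G(6): 14 → O
W(22)+B(1): 23 → X
G(6)+L(11): 17 → R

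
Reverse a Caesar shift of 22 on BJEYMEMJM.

B(1): 1−22=-21≡5 → F
J(9): 9−22=-13≡13 → N
E(4): 4−22=-18≡8 → I
Y(24): 24−22=2 → C
M(12): 12−22=-10≡16 → Q
E(4): 4−22=-18≡8 → I
M(12): 12−22=-10≡16 → Q
J(9): 9−22=-13≡13 → N
M(12): 12−22=-10≡16 → Q

FNICQIQNQ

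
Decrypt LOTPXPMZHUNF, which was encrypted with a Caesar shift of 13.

L(11): 11−13=-2≡24 → Y
O(14): 14−13=1 → B
T(19): 19−13=6 → G
P(15): 15−13=2 → C
X(23): 23−13=10 → K
P(15): 15−13=2 → C
M(12): 12−13=-1≡25 → Z
Z(25): 25−13=12 → M
H(7): 7−13=-6≡20 → U
U(20): 20−13=7 → H
N(13): 13−13=0 → A
F(5): 5−13=-8≡18 → S

YBGCKCZMUHAS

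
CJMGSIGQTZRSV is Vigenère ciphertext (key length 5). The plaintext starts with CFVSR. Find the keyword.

AEROB

Subtract each crib letter from the matching ciphertext letter (mod 26):
C(2)−C(2)=0 → A
J(9)−F(5)=4 → E
M(12)−V(21)=-9≡17 → R
G(6)−S(18)=-12≡14 → O
S(18)−R(17)=1 → B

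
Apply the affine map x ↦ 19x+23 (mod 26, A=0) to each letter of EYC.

VLJ

E(4): 19·4+23=99≡21 → V
Y(24): 19·24+23=479≡11 → L
C(2): 19·2+23=61≡9 → J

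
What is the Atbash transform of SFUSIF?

S(18) → H(7)
F(5) → U(20)
U(20) → F(5)
S(18) → H(7)
I(8) → R(17)
F(5) → U(20)

HUFHRU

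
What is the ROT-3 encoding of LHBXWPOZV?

L(11): 11+3=14 → O
H(7): 7+3=10 → K
B(1): 1+3=4 → E
X(23): 23+3=26≡0 → A
W(22): 22+3=25 → Z
P(15): 15+3=18 → S
O(14): 14+3=17 → R
Z(25): 25+3=28≡2 → C
V(21): 21+3=24 → Y

OKEAZSRCY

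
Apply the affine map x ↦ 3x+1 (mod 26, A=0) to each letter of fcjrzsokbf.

f(5): 3·5+1=16 → q
c(2): 3·2+1=7 → h
j(9): 3·9+1=28≡2 → c
r(17): 3·17+1=52≡0 → a
z(25): 3·25+1=76≡24 → y
s(18): 3·18+1=55≡3 → d
o(14): 3·14+1=43≡17 → r
k(10): 3·10+1=31≡5 → f
b(1): 3·1+1=4 → e
f(5): 3·5+1=16 → q

qhcaydrfeq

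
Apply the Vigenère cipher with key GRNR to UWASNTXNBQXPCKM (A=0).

Repeat the key across the message: GRNRGRNRGRNRGRN
U(20)+G(6): 26≡0 → A
W(22)+R(17): 39≡13 → N
A(0)+N(13): 13 → N
S(18)+R(17): 35≡9 → J
N(13)+G(6): 19 → T
T(19)+R(17): 36≡10 → K
X(23)+N(13): 36≡10 → K
N(13)+R(17): 30≡4 → E
B(1)+G(6): 7 → H
Q(16)+R(17): 33≡7 → H
X(23)+N(13): 36≡10 → K
P(15)+R(17): 32≡6 → G
C(2)+G(6): 8 → I
K(10)+R(17): 27≡1 → B
M(12)+N(13): 25 → Z

ANNJTKKEHHKGIBZ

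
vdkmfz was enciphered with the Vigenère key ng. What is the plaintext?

Repeat the key across the ciphertext: ngngng
v(21)−n(13): 8 → i
d(3)−g(6): -3≡23 → x
k(10)−n(13): -3≡23 → x
m(12)−g(6): 6 → g
f(5)−n(13): -8≡18 → s
z(25)−g(6): 19 → t

ixxgst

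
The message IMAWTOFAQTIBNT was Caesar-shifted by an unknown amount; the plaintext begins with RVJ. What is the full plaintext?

From the crib: I(8)−R(17)=-9≡17, so the shift is 17.
Subtract 17 from each ciphertext letter:
I(8): 8−17=-9≡17 → R
M(12): 12−17=-5≡21 → V
A(0): 0−17=-17≡9 → J
W(22): 22−17=5 → F
T(19): 19−17=2 → C
O(14): 14−17=-3≡23 → X
F(5): 5−17=-12≡14 → O
A(0): 0−17=-17≡9 → J
Q(16): 16−17=-1≡25 → Z
T(19): 19−17=2 → C
I(8): 8−17=-9≡17 → R
B(1): 1−17=-16≡10 → K
N(13): 13−17=-4≡22 → W
T(19): 19−17=2 → C

RVJFCXOJZCRKWC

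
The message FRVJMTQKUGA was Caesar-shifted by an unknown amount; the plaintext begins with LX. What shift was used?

From the crib: F(5)−L(11)=-6≡20, so the shift is 20.

20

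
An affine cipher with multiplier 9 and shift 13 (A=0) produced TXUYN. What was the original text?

The inverse of 9 mod 26 is 3, since 9·3=27≡1. Apply D(y)=3·(y−13) mod 26:
T(19): 3·(19−13)=18 → S
X(23): 3·(23−13)=30≡4 → E
U(20): 3·(20−13)=21 → V
Y(24): 3·(24−13)=33≡7 → H
N(13): 3·(13−13)=0 → A

SEVHA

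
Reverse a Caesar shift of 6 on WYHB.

W(22): 22−6=16 → Q
Y(24): 24−6=18 → S
H(7): 7−6=1 → B
B(1): 1−6=-5≡21 → V

QSBV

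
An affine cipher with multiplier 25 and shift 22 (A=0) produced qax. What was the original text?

The inverse of 25 mod 26 is 25, since 25·25=625≡1. Apply D(y)=25·(y−22) mod 26:
q(16): 25·(16−22)=-150≡6 → g
a(0): 25·(0−22)=-550≡22 → w
x(23): 25·(23−22)=25 → z

gwz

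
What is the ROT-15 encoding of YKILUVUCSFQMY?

Y(24): 24+15=39≡13 → N
K(10): 10+15=25 → Z
I(8): 8+15=23 → X
L(11): 11+15=26≡0 → A
U(20): 20+15=35≡9 → J
V(21): 21+15=36≡10 → K
U(20): 20+15=35≡9 → J
C(2): 2+15=17 → R
S(18): 18+15=33≡7 → H
F(5): 5+15=20 → U
Q(16): 16+15=31≡5 → F
M(12): 12+15=27≡1 → B
Y(24): 24+15=39≡13 → N

NZXAJKJRHUFBN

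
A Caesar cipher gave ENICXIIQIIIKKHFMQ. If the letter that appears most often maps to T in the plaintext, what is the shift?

15

The most frequent ciphertext letter is I (appears 6 times).
I is position 8; T is position 19.
Shift = -11≡15.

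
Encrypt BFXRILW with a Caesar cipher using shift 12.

B(1): 1+12=13 → N
F(5): 5+12=17 → R
X(23): 23+12=35≡9 → J
R(17): 17+12=29≡3 → D
I(8): 8+12=20 → U
L(11): 11+12=23 → X
W(22): 22+12=34≡8 → I

NRJDUXI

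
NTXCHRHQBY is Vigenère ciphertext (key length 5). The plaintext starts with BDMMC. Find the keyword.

MQLQF

Subtract each crib letter from the matching ciphertext letter (mod 26):
N(13)−B(1)=12 → M
T(19)−D(3)=16 → Q
X(23)−M(12)=11 → L
C(2)−M(12)=-10≡16 → Q
H(7)−C(2)=5 → F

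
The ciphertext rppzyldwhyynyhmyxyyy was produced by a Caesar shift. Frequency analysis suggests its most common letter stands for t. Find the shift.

5

The most frequent ciphertext letter is y (appears 8 times).
y is position 24; t is position 19.
Shift = 5.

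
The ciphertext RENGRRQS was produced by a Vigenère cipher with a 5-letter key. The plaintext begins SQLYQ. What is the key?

ZOCIB

Subtract each crib letter from the matching ciphertext letter (mod 26):
R(17)−S(18)=-1≡25 → Z
E(4)−Q(16)=-12≡14 → O
N(13)−L(11)=2 → C
G(6)−Y(24)=-18≡8 → I
R(17)−Q(16)=1 → B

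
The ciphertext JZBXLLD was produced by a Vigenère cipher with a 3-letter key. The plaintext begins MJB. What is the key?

Subtract each crib letter from the matching ciphertext letter (mod 26):
J(9)−M(12)=-3≡23 → X
Z(25)−J(9)=16 → Q
B(1)−B(1)=0 → A

XQA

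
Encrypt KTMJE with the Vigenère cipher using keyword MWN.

WPZVA

Repeat the key across the message: MWNMW
K(10)+M(12): 22 → W
T(19)+W(22): 41≡15 → P
M(12)+N(13): 25 → Z
J(9)+M(12): 21 → V
E(4)+W(22): 26≡0 → A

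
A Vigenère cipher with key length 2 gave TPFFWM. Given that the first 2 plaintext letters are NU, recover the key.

GV

Subtract each crib letter from the matching ciphertext letter (mod 26):
T(19)−N(13)=6 → G
P(15)−U(20)=-5≡21 → V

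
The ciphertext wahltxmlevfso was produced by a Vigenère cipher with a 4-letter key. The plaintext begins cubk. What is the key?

uggb

Subtract each crib letter from the matching ciphertext letter (mod 26):
w(22)−c(2)=20 → u
a(0)−u(20)=-20≡6 → g
h(7)−b(1)=6 → g
l(11)−k(10)=1 → b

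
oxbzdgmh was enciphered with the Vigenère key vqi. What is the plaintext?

thtenyrr

Repeat the key across the ciphertext: vqivqivq
o(14)−v(21): -7≡19 → t
x(23)−q(16): 7 → h
b(1)−i(8): -7≡19 → t
z(25)−v(21): 4 → e
d(3)−q(16): -13≡13 → n
g(6)−i(8): -2≡24 → y
m(12)−v(21): -9≡17 → r
h(7)−q(16): -9≡17 → r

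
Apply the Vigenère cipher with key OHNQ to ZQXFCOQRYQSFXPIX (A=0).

Repeat the key across the message: OHNQOHNQOHNQOHNQ
Z(25)+O(14): 39≡13 → N
Q(16)+H(7): 23 → X
X(23)+N(13): 36≡10 → K
F(5)+Q(16): 21 → V
C(2)+O(14): 16 → Q
O(14)+H(7): 21 → V
Q(16)+N(13): 29≡3 → D
R(17)+Q(16): 33≡7 → H
Y(24)+O(14): 38≡12 → M
Q(16)+H(7): 23 → X
S(18)+N(13): 31≡5 → F
F(5)+Q(16): 21 → V
X(23)+O(14): 37≡11 → L
P(15)+H(7): 22 → W
I(8)+N(13): 21 → V
X(23)+Q(16): 39≡13 → N

NXKVQVDHMXFVLWVN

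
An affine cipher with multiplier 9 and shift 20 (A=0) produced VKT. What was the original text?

DWX

The inverse of 9 mod 26 is 3, since 9·3=27≡1. Apply D(y)=3·(y−20) mod 26:
V(21): 3·(21−20)=3 → D
K(10): 3·(10−20)=-30≡22 → W
T(19): 3·(19−20)=-3≡23 → X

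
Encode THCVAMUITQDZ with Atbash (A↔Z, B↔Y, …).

GSXEZNFRGJWA

T(19) → G(6)
H(7) → S(18)
C(2) → X(23)
V(21) → E(4)
A(0) → Z(25)
M(12) → N(13)
U(20) → F(5)
I(8) → R(17)
T(19) → G(6)
Q(16) → J(9)
D(3) → W(22)
Z(25) → A(0)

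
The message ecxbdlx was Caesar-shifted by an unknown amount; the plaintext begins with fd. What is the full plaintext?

fdycemy

From the crib: e(4)−f(5)=-1≡25, so the shift is 25.
Subtract 25 from each ciphertext letter:
e(4): 4−25=-21≡5 → f
c(2): 2−25=-23≡3 → d
x(23): 23−25=-2≡24 → y
b(1): 1−25=-24≡2 → c
d(3): 3−25=-22≡4 → e
l(11): 11−25=-14≡12 → m
x(23): 23−25=-2≡24 → y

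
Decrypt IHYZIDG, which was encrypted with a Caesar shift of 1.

I(8): 8−1=7 → H
H(7): 7−1=6 → G
Y(24): 24−1=23 → X
Z(25): 25−1=24 → Y
I(8): 8−1=7 → H
D(3): 3−1=2 → C
G(6): 6−1=5 → F

HGXYHCF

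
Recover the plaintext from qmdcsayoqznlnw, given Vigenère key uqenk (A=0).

Repeat the key across the ciphertext: uqenkuqenkuqen
q(16)−u(20): -4≡22 → w
m(12)−q(16): -4≡22 → w
d(3)−e(4): -1≡25 → z
c(2)−n(13): -11≡15 → p
s(18)−k(10): 8 → i
a(0)−u(20): -20≡6 → g
y(24)−q(16): 8 → i
o(14)−e(4): 10 → k
q(16)−n(13): 3 → d
z(25)−k(10): 15 → p
n(13)−u(20): -7≡19 → t
l(11)−q(16): -5≡21 → v
n(13)−e(4): 9 → j
w(22)−n(13): 9 → j

wwzpigikdptvjj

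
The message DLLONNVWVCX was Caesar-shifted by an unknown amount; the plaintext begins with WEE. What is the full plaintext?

From the crib: D(3)−W(22)=-19≡7, so the shift is 7.
Subtract 7 from each ciphertext letter:
D(3): 3−7=-4≡22 → W
L(11): 11−7=4 → E
L(11): 11−7=4 → E
O(14): 14−7=7 → H
N(13): 13−7=6 → G
N(13): 13−7=6 → G
V(21): 21−7=14 → O
W(22): 22−7=15 → P
V(21): 21−7=14 → O
C(2): 2−7=-5≡21 → V
X(23): 23−7=16 → Q

WEEHGGOPOVQ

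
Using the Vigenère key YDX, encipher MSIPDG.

KVFNGD

Repeat the key across the message: YDXYDX
M(12)+Y(24): 36≡10 → K
S(18)+D(3): 21 → V
I(8)+X(23): 31≡5 → F
P(15)+Y(24): 39≡13 → N
D(3)+D(3): 6 → G
G(6)+X(23): 29≡3 → D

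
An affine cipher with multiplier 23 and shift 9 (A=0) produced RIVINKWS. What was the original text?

The inverse of 23 mod 26 is 17, since 23·17=391≡1. Apply D(y)=17·(y−9) mod 26:
R(17): 17·(17−9)=136≡6 → G
I(8): 17·(8−9)=-17≡9 → J
V(21): 17·(21−9)=204≡22 → W
I(8): 17·(8−9)=-17≡9 → J
N(13): 17·(13−9)=68≡16 → Q
K(10): 17·(10−9)=17 → R
W(22): 17·(22−9)=221≡13 → N
S(18): 17·(18−9)=153≡23 → X

GJWJQRNX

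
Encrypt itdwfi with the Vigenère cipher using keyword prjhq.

Repeat the key across the message: prjhqp
i(8)+p(15): 23 → x
t(19)+r(17): 36≡10 → k
d(3)+j(9): 12 → m
w(22)+h(7): 29≡3 → d
f(5)+q(16): 21 → v
i(8)+p(15): 23 → x

xkmdvx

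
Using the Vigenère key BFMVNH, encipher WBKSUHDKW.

Repeat the key across the message: BFMVNHBFM
W(22)+B(1): 23 → X
B(1)+F(5): 6 → G
K(10)+M(12): 22 → W
S(18)+V(21): 39≡13 → N
U(20)+N(13): 33≡7 → H
H(7)+H(7): 14 → O
D(3)+B(1): 4 → E
K(10)+F(5): 15 → P
W(22)+M(12): 34≡8 → I

XGWNHOEPI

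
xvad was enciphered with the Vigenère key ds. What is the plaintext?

Repeat the key across the ciphertext: dsds
x(23)−d(3): 20 → u
v(21)−s(18): 3 → d
a(0)−d(3): -3≡23 → x
d(3)−s(18): -15≡11 → l

udxl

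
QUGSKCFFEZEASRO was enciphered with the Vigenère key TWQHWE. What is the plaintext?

XYQLOYMJOSIWZVY

Repeat the key across the ciphertext: TWQHWETWQHWETWQ
Q(16)−T(19): -3≡23 → X
U(20)−W(22): -2≡24 → Y
G(6)−Q(16): -10≡16 → Q
S(18)−H(7): 11 → L
K(10)−W(22): -12≡14 → O
C(2)−E(4): -2≡24 → Y
F(5)−T(19): -14≡12 → M
F(5)−W(22): -17≡9 → J
E(4)−Q(16): -12≡14 → O
Z(25)−H(7): 18 → S
E(4)−W(22): -18≡8 → I
A(0)−E(4): -4≡22 → W
S(18)−T(19): -1≡25 → Z
R(17)−W(22): -5≡21 → V
O(14)−Q(16): -2≡24 → Y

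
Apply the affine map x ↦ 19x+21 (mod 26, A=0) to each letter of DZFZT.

ACMCS

D(3): 19·3+21=78≡0 → A
Z(25): 19·25+21=496≡2 → C
F(5): 19·5+21=116≡12 → M
Z(25): 19·25+21=496≡2 → C
T(19): 19·19+21=382≡18 → S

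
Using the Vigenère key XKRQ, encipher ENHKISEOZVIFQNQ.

Repeat the key across the message: XKRQXKRQXKRQXKR
E(4)+X(23): 27≡1 → B
N(13)+K(10): 23 → X
H(7)+R(17): 24 → Y
K(10)+Q(16): 26≡0 → A
I(8)+X(23): 31≡5 → F
S(18)+K(10): 28≡2 → C
E(4)+R(17): 21 → V
O(14)+Q(16): 30≡4 → E
Z(25)+X(23): 48≡22 → W
V(21)+K(10): 31≡5 → F
I(8)+R(17): 25 → Z
F(5)+Q(16): 21 → V
Q(16)+X(23): 39≡13 → N
N(13)+K(10): 23 → X
Q(16)+R(17): 33≡7 → H

BXYAFCVEWFZVNXH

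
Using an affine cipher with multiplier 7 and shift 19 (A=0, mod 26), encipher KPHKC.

LUQLH

K(10): 7·10+19=89≡11 → L
P(15): 7·15+19=124≡20 → U
H(7): 7·7+19=68≡16 → Q
K(10): 7·10+19=89≡11 → L
C(2): 7·2+19=33≡7 → H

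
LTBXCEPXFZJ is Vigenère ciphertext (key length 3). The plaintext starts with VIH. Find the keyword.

Subtract each crib letter from the matching ciphertext letter (mod 26):
L(11)−V(21)=-10≡16 → Q
T(19)−I(8)=11 → L
B(1)−H(7)=-6≡20 → U

QLU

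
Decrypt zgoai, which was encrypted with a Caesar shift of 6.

taiuc

z(25): 25−6=19 → t
g(6): 6−6=0 → a
o(14): 14−6=8 → i
a(0): 0−6=-6≡20 → u
i(8): 8−6=2 → c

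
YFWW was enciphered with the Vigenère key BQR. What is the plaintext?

XPFV

Repeat the key across the ciphertext: BQRB
Y(24)−B(1): 23 → X
F(5)−Q(16): -11≡15 → P
W(22)−R(17): 5 → F
W(22)−B(1): 21 → V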